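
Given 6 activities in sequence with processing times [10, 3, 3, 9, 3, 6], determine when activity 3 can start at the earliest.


Activity 3 starts after activities 1 through 2 complete.
Predecessor durations: [10, 3]
ES = 10 + 3 = 13

13


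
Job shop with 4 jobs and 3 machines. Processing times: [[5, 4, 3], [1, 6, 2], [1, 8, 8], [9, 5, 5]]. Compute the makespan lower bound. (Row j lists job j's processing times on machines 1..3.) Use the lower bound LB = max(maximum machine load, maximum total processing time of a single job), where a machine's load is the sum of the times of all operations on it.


Machine loads:
  Machine 1: 5 + 1 + 1 + 9 = 16
  Machine 2: 4 + 6 + 8 + 5 = 23
  Machine 3: 3 + 2 + 8 + 5 = 18
Max machine load = 23
Job totals:
  Job 1: 12
  Job 2: 9
  Job 3: 17
  Job 4: 19
Max job total = 19
Lower bound = max(23, 19) = 23

23


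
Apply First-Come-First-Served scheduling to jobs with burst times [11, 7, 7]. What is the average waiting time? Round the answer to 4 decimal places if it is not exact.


FCFS order (as given): [11, 7, 7]
Waiting times:
  Job 1: wait = 0
  Job 2: wait = 11
  Job 3: wait = 18
Sum of waiting times = 29
Average waiting time = 29/3 = 9.6667

9.6667


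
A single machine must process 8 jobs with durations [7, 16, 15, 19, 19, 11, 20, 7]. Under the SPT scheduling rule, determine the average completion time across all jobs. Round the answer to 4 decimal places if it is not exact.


Sort jobs by processing time (SPT order): [7, 7, 11, 15, 16, 19, 19, 20]
Compute completion times sequentially:
  Job 1: processing = 7, completes at 7
  Job 2: processing = 7, completes at 14
  Job 3: processing = 11, completes at 25
  Job 4: processing = 15, completes at 40
  Job 5: processing = 16, completes at 56
  Job 6: processing = 19, completes at 75
  Job 7: processing = 19, completes at 94
  Job 8: processing = 20, completes at 114
Sum of completion times = 425
Average completion time = 425/8 = 53.125

53.125


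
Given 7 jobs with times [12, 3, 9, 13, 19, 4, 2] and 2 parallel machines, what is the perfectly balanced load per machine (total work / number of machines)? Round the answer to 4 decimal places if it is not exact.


Total processing time = 12 + 3 + 9 + 13 + 19 + 4 + 2 = 62
Number of machines = 2
Ideal balanced load = 62 / 2 = 31.0

31.0


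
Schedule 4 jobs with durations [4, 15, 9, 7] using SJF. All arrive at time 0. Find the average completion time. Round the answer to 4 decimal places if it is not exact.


SJF order (ascending): [4, 7, 9, 15]
Completion times:
  Job 1: burst=4, C=4
  Job 2: burst=7, C=11
  Job 3: burst=9, C=20
  Job 4: burst=15, C=35
Average completion = 70/4 = 17.5

17.5


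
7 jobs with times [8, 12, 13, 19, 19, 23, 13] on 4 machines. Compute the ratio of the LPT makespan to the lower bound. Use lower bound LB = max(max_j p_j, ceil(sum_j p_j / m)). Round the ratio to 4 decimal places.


LPT order: [23, 19, 19, 13, 13, 12, 8]
Machine loads after assignment: [23, 31, 27, 26]
LPT makespan = 31
Lower bound = max(max_job, ceil(total/4)) = max(23, 27) = 27
Ratio = 31 / 27 = 1.1481

1.1481


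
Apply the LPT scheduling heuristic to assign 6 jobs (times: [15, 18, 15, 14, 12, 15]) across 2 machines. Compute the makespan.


Sort jobs in decreasing order (LPT): [18, 15, 15, 15, 14, 12]
Assign each job to the least loaded machine:
  Machine 1: jobs [18, 15, 12], load = 45
  Machine 2: jobs [15, 15, 14], load = 44
Makespan = max load = 45

45


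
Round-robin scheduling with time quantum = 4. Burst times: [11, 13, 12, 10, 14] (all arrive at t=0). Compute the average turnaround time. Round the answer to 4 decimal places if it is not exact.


Time quantum = 4
Execution trace:
  J1 runs 4 units, time = 4
  J2 runs 4 units, time = 8
  J3 runs 4 units, time = 12
  J4 runs 4 units, time = 16
  J5 runs 4 units, time = 20
  J1 runs 4 units, time = 24
  J2 runs 4 units, time = 28
  J3 runs 4 units, time = 32
  J4 runs 4 units, time = 36
  J5 runs 4 units, time = 40
  J1 runs 3 units, time = 43
  J2 runs 4 units, time = 47
  J3 runs 4 units, time = 51
  J4 runs 2 units, time = 53
  J5 runs 4 units, time = 57
  J2 runs 1 units, time = 58
  J5 runs 2 units, time = 60
Finish times: [43, 58, 51, 53, 60]
Average turnaround = 265/5 = 53.0

53.0


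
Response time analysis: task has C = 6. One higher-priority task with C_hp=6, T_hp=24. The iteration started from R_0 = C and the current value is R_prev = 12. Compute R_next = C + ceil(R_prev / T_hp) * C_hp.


R_next = C + ceil(R_prev / T_hp) * C_hp
ceil(12 / 24) = ceil(0.5) = 1
Interference = 1 * 6 = 6
R_next = 6 + 6 = 12
R_next = R_prev, so the iteration has converged (response time = 12).

12


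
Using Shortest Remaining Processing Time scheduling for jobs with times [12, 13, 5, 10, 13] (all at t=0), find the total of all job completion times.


Since all jobs arrive at t=0, SRPT equals SPT ordering.
SPT order: [5, 10, 12, 13, 13]
Completion times:
  Job 1: p=5, C=5
  Job 2: p=10, C=15
  Job 3: p=12, C=27
  Job 4: p=13, C=40
  Job 5: p=13, C=53
Total completion time = 5 + 15 + 27 + 40 + 53 = 140

140


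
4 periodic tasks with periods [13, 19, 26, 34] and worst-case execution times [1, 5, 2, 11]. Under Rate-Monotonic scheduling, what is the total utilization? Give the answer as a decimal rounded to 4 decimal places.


Compute individual utilizations (exact fractions):
  Task 1: C/T = 1/13 (approx. 0.0769)
  Task 2: C/T = 5/19 (approx. 0.2632)
  Task 3: C/T = 2/26 = 1/13 (approx. 0.0769)
  Task 4: C/T = 11/34 (approx. 0.3235)
Total utilization U = 1/13 + 5/19 + 1/13 + 11/34 = 6219/8398
Rounded to 4 decimal places: U = 0.7405
RM (Liu & Layland) bound for 4 tasks = 0.756828; compare with U = 6219/8398 (approx. 0.740533)
U <= bound, so schedulable by RM sufficient condition.

0.7405


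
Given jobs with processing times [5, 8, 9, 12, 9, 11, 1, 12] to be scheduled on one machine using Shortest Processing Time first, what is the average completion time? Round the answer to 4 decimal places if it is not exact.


Sort jobs by processing time (SPT order): [1, 5, 8, 9, 9, 11, 12, 12]
Compute completion times sequentially:
  Job 1: processing = 1, completes at 1
  Job 2: processing = 5, completes at 6
  Job 3: processing = 8, completes at 14
  Job 4: processing = 9, completes at 23
  Job 5: processing = 9, completes at 32
  Job 6: processing = 11, completes at 43
  Job 7: processing = 12, completes at 55
  Job 8: processing = 12, completes at 67
Sum of completion times = 241
Average completion time = 241/8 = 30.125

30.125


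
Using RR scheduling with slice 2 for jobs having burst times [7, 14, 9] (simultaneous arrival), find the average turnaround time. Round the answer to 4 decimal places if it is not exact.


Time quantum = 2
Execution trace:
  J1 runs 2 units, time = 2
  J2 runs 2 units, time = 4
  J3 runs 2 units, time = 6
  J1 runs 2 units, time = 8
  J2 runs 2 units, time = 10
  J3 runs 2 units, time = 12
  J1 runs 2 units, time = 14
  J2 runs 2 units, time = 16
  J3 runs 2 units, time = 18
  J1 runs 1 units, time = 19
  J2 runs 2 units, time = 21
  J3 runs 2 units, time = 23
  J2 runs 2 units, time = 25
  J3 runs 1 units, time = 26
  J2 runs 2 units, time = 28
  J2 runs 2 units, time = 30
Finish times: [19, 30, 26]
Average turnaround = 75/3 = 25.0

25.0


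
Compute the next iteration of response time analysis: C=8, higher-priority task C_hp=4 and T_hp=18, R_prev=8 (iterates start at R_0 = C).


R_next = C + ceil(R_prev / T_hp) * C_hp
ceil(8 / 18) = ceil(0.4444) = 1
Interference = 1 * 4 = 4
R_next = 8 + 4 = 12

12


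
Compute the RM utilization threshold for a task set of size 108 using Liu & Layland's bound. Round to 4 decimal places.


Compute 2^(1/108) = 1.0064386691
Subtract 1: 1.0064386691 - 1 = 0.0064386691
Multiply by n: 108 * 0.0064386691 = 0.6953762628
Round to 4 dp: 0.6954

0.6954


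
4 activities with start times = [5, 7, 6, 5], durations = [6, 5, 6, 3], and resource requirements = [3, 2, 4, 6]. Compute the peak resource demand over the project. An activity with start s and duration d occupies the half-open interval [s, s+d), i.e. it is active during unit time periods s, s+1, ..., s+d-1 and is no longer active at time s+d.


Each activity i is active on [start_i, start_i + duration_i).
Compute total resource usage per time slot:
  t=0: active resources = [], total = 0
  t=1: active resources = [], total = 0
  t=2: active resources = [], total = 0
  t=3: active resources = [], total = 0
  t=4: active resources = [], total = 0
  t=5: active resources = [3, 6], total = 9
  t=6: active resources = [3, 4, 6], total = 13
  t=7: active resources = [3, 2, 4, 6], total = 15
  t=8: active resources = [3, 2, 4], total = 9
  t=9: active resources = [3, 2, 4], total = 9
  t=10: active resources = [3, 2, 4], total = 9
  t=11: active resources = [2, 4], total = 6
Peak resource demand = 15

15


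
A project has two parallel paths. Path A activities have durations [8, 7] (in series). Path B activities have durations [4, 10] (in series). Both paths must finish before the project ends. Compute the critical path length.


Path A total = 8 + 7 = 15
Path B total = 4 + 10 = 14
Critical path = longest path = max(15, 14) = 15

15


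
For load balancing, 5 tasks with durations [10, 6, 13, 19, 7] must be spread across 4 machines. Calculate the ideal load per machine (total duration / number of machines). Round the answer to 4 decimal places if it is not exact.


Total processing time = 10 + 6 + 13 + 19 + 7 = 55
Number of machines = 4
Ideal balanced load = 55 / 4 = 13.75

13.75


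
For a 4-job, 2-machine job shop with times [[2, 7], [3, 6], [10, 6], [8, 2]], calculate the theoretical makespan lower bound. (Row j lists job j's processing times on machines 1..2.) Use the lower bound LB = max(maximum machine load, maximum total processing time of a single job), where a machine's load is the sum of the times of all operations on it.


Machine loads:
  Machine 1: 2 + 3 + 10 + 8 = 23
  Machine 2: 7 + 6 + 6 + 2 = 21
Max machine load = 23
Job totals:
  Job 1: 9
  Job 2: 9
  Job 3: 16
  Job 4: 10
Max job total = 16
Lower bound = max(23, 16) = 23

23


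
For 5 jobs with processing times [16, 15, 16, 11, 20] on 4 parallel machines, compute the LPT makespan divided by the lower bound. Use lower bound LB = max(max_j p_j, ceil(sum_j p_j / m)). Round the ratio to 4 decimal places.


LPT order: [20, 16, 16, 15, 11]
Machine loads after assignment: [20, 16, 16, 26]
LPT makespan = 26
Lower bound = max(max_job, ceil(total/4)) = max(20, 20) = 20
Ratio = 26 / 20 = 1.3

1.3


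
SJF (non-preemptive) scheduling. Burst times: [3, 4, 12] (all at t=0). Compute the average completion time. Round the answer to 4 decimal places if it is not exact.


SJF order (ascending): [3, 4, 12]
Completion times:
  Job 1: burst=3, C=3
  Job 2: burst=4, C=7
  Job 3: burst=12, C=19
Average completion = 29/3 = 9.6667

9.6667


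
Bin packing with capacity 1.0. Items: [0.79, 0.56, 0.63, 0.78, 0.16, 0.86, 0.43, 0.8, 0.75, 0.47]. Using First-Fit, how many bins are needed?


Place items sequentially using First-Fit:
  Item 0.79 -> new Bin 1
  Item 0.56 -> new Bin 2
  Item 0.63 -> new Bin 3
  Item 0.78 -> new Bin 4
  Item 0.16 -> Bin 1 (now 0.95)
  Item 0.86 -> new Bin 5
  Item 0.43 -> Bin 2 (now 0.99)
  Item 0.8 -> new Bin 6
  Item 0.75 -> new Bin 7
  Item 0.47 -> new Bin 8
Total bins used = 8

8


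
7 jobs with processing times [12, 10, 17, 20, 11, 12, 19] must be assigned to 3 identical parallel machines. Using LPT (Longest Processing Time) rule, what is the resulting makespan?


Sort jobs in decreasing order (LPT): [20, 19, 17, 12, 12, 11, 10]
Assign each job to the least loaded machine:
  Machine 1: jobs [20, 11], load = 31
  Machine 2: jobs [19, 12], load = 31
  Machine 3: jobs [17, 12, 10], load = 39
Makespan = max load = 39

39


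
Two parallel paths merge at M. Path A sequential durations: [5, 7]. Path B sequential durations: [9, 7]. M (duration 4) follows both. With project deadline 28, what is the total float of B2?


Forward pass: ES(B2) = sum of predecessors on chain B = 9
EF = ES + duration = 9 + 7 = 16
Backward pass: LF(M) = deadline = 28; LS(M) = 28 - 4 = 24
LF(B2) = LS(M) - sum(successors on chain B) = 24 - 0 = 24
LS = LF - duration = 24 - 7 = 17
Total float = LS - ES = 17 - 9 = 8

8


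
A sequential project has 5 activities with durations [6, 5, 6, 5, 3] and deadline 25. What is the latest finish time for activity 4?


LF(activity 4) = deadline - sum of successor durations
Successors: activities 5 through 5 with durations [3]
Sum of successor durations = 3
LF = 25 - 3 = 22

22


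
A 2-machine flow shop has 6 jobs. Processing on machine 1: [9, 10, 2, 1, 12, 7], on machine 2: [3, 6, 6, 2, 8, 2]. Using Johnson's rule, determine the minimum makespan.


Apply Johnson's rule:
  Group 1 (a <= b): [(4, 1, 2), (3, 2, 6)]
  Group 2 (a > b): [(5, 12, 8), (2, 10, 6), (1, 9, 3), (6, 7, 2)]
Optimal job order: [4, 3, 5, 2, 1, 6]
Schedule:
  Job 4: M1 done at 1, M2 done at 3
  Job 3: M1 done at 3, M2 done at 9
  Job 5: M1 done at 15, M2 done at 23
  Job 2: M1 done at 25, M2 done at 31
  Job 1: M1 done at 34, M2 done at 37
  Job 6: M1 done at 41, M2 done at 43
Makespan = 43

43


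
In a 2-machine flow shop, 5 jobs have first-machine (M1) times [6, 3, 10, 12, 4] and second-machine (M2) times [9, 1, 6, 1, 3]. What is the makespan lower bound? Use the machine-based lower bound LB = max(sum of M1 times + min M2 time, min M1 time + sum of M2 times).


LB1 = sum(M1 times) + min(M2 times) = 35 + 1 = 36
LB2 = min(M1 times) + sum(M2 times) = 3 + 20 = 23
Lower bound = max(LB1, LB2) = max(36, 23) = 36

36


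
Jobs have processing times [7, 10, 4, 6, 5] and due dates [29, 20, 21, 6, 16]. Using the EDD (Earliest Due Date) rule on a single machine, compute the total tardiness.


Sort by due date (EDD order): [(6, 6), (5, 16), (10, 20), (4, 21), (7, 29)]
Compute completion times and tardiness:
  Job 1: p=6, d=6, C=6, tardiness=max(0,6-6)=0
  Job 2: p=5, d=16, C=11, tardiness=max(0,11-16)=0
  Job 3: p=10, d=20, C=21, tardiness=max(0,21-20)=1
  Job 4: p=4, d=21, C=25, tardiness=max(0,25-21)=4
  Job 5: p=7, d=29, C=32, tardiness=max(0,32-29)=3
Total tardiness = 8

8


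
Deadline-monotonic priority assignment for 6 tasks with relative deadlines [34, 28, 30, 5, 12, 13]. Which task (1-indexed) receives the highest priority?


Sort tasks by relative deadline (ascending):
  Task 4: deadline = 5
  Task 5: deadline = 12
  Task 6: deadline = 13
  Task 2: deadline = 28
  Task 3: deadline = 30
  Task 1: deadline = 34
Priority order (highest first): [4, 5, 6, 2, 3, 1]
Highest priority task = 4

4


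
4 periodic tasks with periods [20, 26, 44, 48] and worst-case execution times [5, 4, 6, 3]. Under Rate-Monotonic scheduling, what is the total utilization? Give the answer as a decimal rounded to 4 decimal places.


Compute individual utilizations (exact fractions):
  Task 1: C/T = 5/20 = 1/4 (approx. 0.25)
  Task 2: C/T = 4/26 = 2/13 (approx. 0.1538)
  Task 3: C/T = 6/44 = 3/22 (approx. 0.1364)
  Task 4: C/T = 3/48 = 1/16 (approx. 0.0625)
Total utilization U = 1/4 + 2/13 + 3/22 + 1/16 = 1379/2288
Rounded to 4 decimal places: U = 0.6027
RM (Liu & Layland) bound for 4 tasks = 0.756828; compare with U = 1379/2288 (approx. 0.602710)
U <= bound, so schedulable by RM sufficient condition.

0.6027


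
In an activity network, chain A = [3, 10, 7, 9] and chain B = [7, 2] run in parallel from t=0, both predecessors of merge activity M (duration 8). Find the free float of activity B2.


ES(B2) = sum of predecessors on chain B = 7
EF(B2) = ES + duration = 7 + 2 = 9
Successor of B2 is M. ES(M) = max(sum(A), sum(B)) = max(29, 9) = 29
Free float = ES(successor) - EF(current) = 29 - 9 = 20

20


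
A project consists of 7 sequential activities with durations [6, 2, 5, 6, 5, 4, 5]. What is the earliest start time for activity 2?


Activity 2 starts after activities 1 through 1 complete.
Predecessor durations: [6]
ES = 6 = 6

6


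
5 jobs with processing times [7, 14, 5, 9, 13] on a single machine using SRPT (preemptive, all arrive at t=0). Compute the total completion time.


Since all jobs arrive at t=0, SRPT equals SPT ordering.
SPT order: [5, 7, 9, 13, 14]
Completion times:
  Job 1: p=5, C=5
  Job 2: p=7, C=12
  Job 3: p=9, C=21
  Job 4: p=13, C=34
  Job 5: p=14, C=48
Total completion time = 5 + 12 + 21 + 34 + 48 = 120

120


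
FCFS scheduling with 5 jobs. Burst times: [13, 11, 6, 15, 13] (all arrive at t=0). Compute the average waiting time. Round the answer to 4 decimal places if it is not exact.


FCFS order (as given): [13, 11, 6, 15, 13]
Waiting times:
  Job 1: wait = 0
  Job 2: wait = 13
  Job 3: wait = 24
  Job 4: wait = 30
  Job 5: wait = 45
Sum of waiting times = 112
Average waiting time = 112/5 = 22.4

22.4


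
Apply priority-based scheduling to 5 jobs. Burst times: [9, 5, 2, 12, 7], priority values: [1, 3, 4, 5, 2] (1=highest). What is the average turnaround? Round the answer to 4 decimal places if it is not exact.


Sort by priority (ascending = highest first):
Order: [(1, 9), (2, 7), (3, 5), (4, 2), (5, 12)]
Completion times:
  Priority 1, burst=9, C=9
  Priority 2, burst=7, C=16
  Priority 3, burst=5, C=21
  Priority 4, burst=2, C=23
  Priority 5, burst=12, C=35
Average turnaround = 104/5 = 20.8

20.8


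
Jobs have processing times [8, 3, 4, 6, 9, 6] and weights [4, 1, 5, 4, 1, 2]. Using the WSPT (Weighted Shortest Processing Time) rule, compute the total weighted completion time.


Compute p/w ratios and sort ascending (WSPT): [(4, 5), (6, 4), (8, 4), (3, 1), (6, 2), (9, 1)]
Compute weighted completion times:
  Job (p=4,w=5): C=4, w*C=5*4=20
  Job (p=6,w=4): C=10, w*C=4*10=40
  Job (p=8,w=4): C=18, w*C=4*18=72
  Job (p=3,w=1): C=21, w*C=1*21=21
  Job (p=6,w=2): C=27, w*C=2*27=54
  Job (p=9,w=1): C=36, w*C=1*36=36
Total weighted completion time = 243

243


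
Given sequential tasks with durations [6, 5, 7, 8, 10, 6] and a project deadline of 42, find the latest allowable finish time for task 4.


LF(activity 4) = deadline - sum of successor durations
Successors: activities 5 through 6 with durations [10, 6]
Sum of successor durations = 16
LF = 42 - 16 = 26

26


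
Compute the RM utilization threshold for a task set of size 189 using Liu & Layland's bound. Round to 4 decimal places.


Compute 2^(1/189) = 1.0036741787
Subtract 1: 1.0036741787 - 1 = 0.0036741787
Multiply by n: 189 * 0.0036741787 = 0.6944197743
Round to 4 dp: 0.6944

0.6944


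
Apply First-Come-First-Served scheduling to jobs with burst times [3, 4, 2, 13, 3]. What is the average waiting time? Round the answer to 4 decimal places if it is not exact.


FCFS order (as given): [3, 4, 2, 13, 3]
Waiting times:
  Job 1: wait = 0
  Job 2: wait = 3
  Job 3: wait = 7
  Job 4: wait = 9
  Job 5: wait = 22
Sum of waiting times = 41
Average waiting time = 41/5 = 8.2

8.2


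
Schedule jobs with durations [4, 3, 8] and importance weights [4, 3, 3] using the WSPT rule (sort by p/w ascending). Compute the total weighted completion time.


Compute p/w ratios and sort ascending (WSPT): [(4, 4), (3, 3), (8, 3)]
Compute weighted completion times:
  Job (p=4,w=4): C=4, w*C=4*4=16
  Job (p=3,w=3): C=7, w*C=3*7=21
  Job (p=8,w=3): C=15, w*C=3*15=45
Total weighted completion time = 82

82


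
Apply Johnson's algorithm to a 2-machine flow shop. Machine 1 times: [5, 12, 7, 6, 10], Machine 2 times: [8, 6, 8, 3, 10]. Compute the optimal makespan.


Apply Johnson's rule:
  Group 1 (a <= b): [(1, 5, 8), (3, 7, 8), (5, 10, 10)]
  Group 2 (a > b): [(2, 12, 6), (4, 6, 3)]
Optimal job order: [1, 3, 5, 2, 4]
Schedule:
  Job 1: M1 done at 5, M2 done at 13
  Job 3: M1 done at 12, M2 done at 21
  Job 5: M1 done at 22, M2 done at 32
  Job 2: M1 done at 34, M2 done at 40
  Job 4: M1 done at 40, M2 done at 43
Makespan = 43

43


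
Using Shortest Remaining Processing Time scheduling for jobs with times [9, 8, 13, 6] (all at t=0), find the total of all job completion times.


Since all jobs arrive at t=0, SRPT equals SPT ordering.
SPT order: [6, 8, 9, 13]
Completion times:
  Job 1: p=6, C=6
  Job 2: p=8, C=14
  Job 3: p=9, C=23
  Job 4: p=13, C=36
Total completion time = 6 + 14 + 23 + 36 = 79

79


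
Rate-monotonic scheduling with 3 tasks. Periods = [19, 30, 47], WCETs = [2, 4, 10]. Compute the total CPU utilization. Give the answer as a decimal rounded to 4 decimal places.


Compute individual utilizations (exact fractions):
  Task 1: C/T = 2/19 (approx. 0.1053)
  Task 2: C/T = 4/30 = 2/15 (approx. 0.1333)
  Task 3: C/T = 10/47 (approx. 0.2128)
Total utilization U = 2/19 + 2/15 + 10/47 = 6046/13395
Rounded to 4 decimal places: U = 0.4514
RM (Liu & Layland) bound for 3 tasks = 0.779763; compare with U = 6046/13395 (approx. 0.451362)
U <= bound, so schedulable by RM sufficient condition.

0.4514


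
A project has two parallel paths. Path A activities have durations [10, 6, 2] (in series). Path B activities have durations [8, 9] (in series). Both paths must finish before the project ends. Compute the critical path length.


Path A total = 10 + 6 + 2 = 18
Path B total = 8 + 9 = 17
Critical path = longest path = max(18, 17) = 18

18


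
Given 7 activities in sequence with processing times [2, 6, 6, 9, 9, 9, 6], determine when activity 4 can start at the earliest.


Activity 4 starts after activities 1 through 3 complete.
Predecessor durations: [2, 6, 6]
ES = 2 + 6 + 6 = 14

14


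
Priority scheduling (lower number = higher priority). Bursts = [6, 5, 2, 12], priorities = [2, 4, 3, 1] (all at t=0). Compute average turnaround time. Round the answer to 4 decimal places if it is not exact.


Sort by priority (ascending = highest first):
Order: [(1, 12), (2, 6), (3, 2), (4, 5)]
Completion times:
  Priority 1, burst=12, C=12
  Priority 2, burst=6, C=18
  Priority 3, burst=2, C=20
  Priority 4, burst=5, C=25
Average turnaround = 75/4 = 18.75

18.75


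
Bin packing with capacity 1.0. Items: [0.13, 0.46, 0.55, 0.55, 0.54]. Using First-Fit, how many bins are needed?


Place items sequentially using First-Fit:
  Item 0.13 -> new Bin 1
  Item 0.46 -> Bin 1 (now 0.59)
  Item 0.55 -> new Bin 2
  Item 0.55 -> new Bin 3
  Item 0.54 -> new Bin 4
Total bins used = 4

4


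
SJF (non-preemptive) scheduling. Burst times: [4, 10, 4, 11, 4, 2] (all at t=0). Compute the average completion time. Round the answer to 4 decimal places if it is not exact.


SJF order (ascending): [2, 4, 4, 4, 10, 11]
Completion times:
  Job 1: burst=2, C=2
  Job 2: burst=4, C=6
  Job 3: burst=4, C=10
  Job 4: burst=4, C=14
  Job 5: burst=10, C=24
  Job 6: burst=11, C=35
Average completion = 91/6 = 15.1667

15.1667


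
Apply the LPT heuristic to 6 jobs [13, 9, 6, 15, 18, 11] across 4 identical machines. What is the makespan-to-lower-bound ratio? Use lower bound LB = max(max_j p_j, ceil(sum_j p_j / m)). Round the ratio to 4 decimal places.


LPT order: [18, 15, 13, 11, 9, 6]
Machine loads after assignment: [18, 15, 19, 20]
LPT makespan = 20
Lower bound = max(max_job, ceil(total/4)) = max(18, 18) = 18
Ratio = 20 / 18 = 1.1111

1.1111


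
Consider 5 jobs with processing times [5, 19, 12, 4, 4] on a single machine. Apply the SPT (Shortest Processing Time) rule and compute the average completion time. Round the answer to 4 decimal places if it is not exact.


Sort jobs by processing time (SPT order): [4, 4, 5, 12, 19]
Compute completion times sequentially:
  Job 1: processing = 4, completes at 4
  Job 2: processing = 4, completes at 8
  Job 3: processing = 5, completes at 13
  Job 4: processing = 12, completes at 25
  Job 5: processing = 19, completes at 44
Sum of completion times = 94
Average completion time = 94/5 = 18.8

18.8


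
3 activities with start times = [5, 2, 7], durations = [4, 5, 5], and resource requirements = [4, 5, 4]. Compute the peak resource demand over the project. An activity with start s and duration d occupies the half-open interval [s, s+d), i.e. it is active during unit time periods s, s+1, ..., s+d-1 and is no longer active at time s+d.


Each activity i is active on [start_i, start_i + duration_i).
Compute total resource usage per time slot:
  t=0: active resources = [], total = 0
  t=1: active resources = [], total = 0
  t=2: active resources = [5], total = 5
  t=3: active resources = [5], total = 5
  t=4: active resources = [5], total = 5
  t=5: active resources = [4, 5], total = 9
  t=6: active resources = [4, 5], total = 9
  t=7: active resources = [4, 4], total = 8
  t=8: active resources = [4, 4], total = 8
  t=9: active resources = [4], total = 4
  t=10: active resources = [4], total = 4
  t=11: active resources = [4], total = 4
Peak resource demand = 9

9


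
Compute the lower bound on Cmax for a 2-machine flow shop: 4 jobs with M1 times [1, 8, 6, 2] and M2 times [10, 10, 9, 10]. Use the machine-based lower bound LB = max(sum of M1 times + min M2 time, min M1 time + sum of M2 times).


LB1 = sum(M1 times) + min(M2 times) = 17 + 9 = 26
LB2 = min(M1 times) + sum(M2 times) = 1 + 39 = 40
Lower bound = max(LB1, LB2) = max(26, 40) = 40

40


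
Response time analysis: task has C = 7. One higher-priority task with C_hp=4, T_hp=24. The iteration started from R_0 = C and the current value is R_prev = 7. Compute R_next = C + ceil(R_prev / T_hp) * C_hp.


R_next = C + ceil(R_prev / T_hp) * C_hp
ceil(7 / 24) = ceil(0.2917) = 1
Interference = 1 * 4 = 4
R_next = 7 + 4 = 11

11


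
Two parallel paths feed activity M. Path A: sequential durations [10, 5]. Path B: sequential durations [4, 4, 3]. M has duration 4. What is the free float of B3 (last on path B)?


ES(B3) = sum of predecessors on chain B = 8
EF(B3) = ES + duration = 8 + 3 = 11
Successor of B3 is M. ES(M) = max(sum(A), sum(B)) = max(15, 11) = 15
Free float = ES(successor) - EF(current) = 15 - 11 = 4

4


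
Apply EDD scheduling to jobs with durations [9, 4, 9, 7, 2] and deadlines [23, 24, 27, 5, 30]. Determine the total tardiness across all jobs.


Sort by due date (EDD order): [(7, 5), (9, 23), (4, 24), (9, 27), (2, 30)]
Compute completion times and tardiness:
  Job 1: p=7, d=5, C=7, tardiness=max(0,7-5)=2
  Job 2: p=9, d=23, C=16, tardiness=max(0,16-23)=0
  Job 3: p=4, d=24, C=20, tardiness=max(0,20-24)=0
  Job 4: p=9, d=27, C=29, tardiness=max(0,29-27)=2
  Job 5: p=2, d=30, C=31, tardiness=max(0,31-30)=1
Total tardiness = 5

5


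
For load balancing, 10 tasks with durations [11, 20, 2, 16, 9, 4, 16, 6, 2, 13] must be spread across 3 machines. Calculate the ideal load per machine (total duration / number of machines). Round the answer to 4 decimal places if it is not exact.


Total processing time = 11 + 20 + 2 + 16 + 9 + 4 + 16 + 6 + 2 + 13 = 99
Number of machines = 3
Ideal balanced load = 99 / 3 = 33.0

33.0


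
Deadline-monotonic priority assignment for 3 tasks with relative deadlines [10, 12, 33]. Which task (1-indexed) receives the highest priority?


Sort tasks by relative deadline (ascending):
  Task 1: deadline = 10
  Task 2: deadline = 12
  Task 3: deadline = 33
Priority order (highest first): [1, 2, 3]
Highest priority task = 1

1


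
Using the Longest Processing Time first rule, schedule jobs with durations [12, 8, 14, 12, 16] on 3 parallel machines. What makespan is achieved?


Sort jobs in decreasing order (LPT): [16, 14, 12, 12, 8]
Assign each job to the least loaded machine:
  Machine 1: jobs [16], load = 16
  Machine 2: jobs [14, 8], load = 22
  Machine 3: jobs [12, 12], load = 24
Makespan = max load = 24

24


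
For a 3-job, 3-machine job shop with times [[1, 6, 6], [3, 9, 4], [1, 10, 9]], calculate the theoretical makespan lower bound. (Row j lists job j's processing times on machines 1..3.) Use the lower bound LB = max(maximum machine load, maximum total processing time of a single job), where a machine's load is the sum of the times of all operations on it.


Machine loads:
  Machine 1: 1 + 3 + 1 = 5
  Machine 2: 6 + 9 + 10 = 25
  Machine 3: 6 + 4 + 9 = 19
Max machine load = 25
Job totals:
  Job 1: 13
  Job 2: 16
  Job 3: 20
Max job total = 20
Lower bound = max(25, 20) = 25

25


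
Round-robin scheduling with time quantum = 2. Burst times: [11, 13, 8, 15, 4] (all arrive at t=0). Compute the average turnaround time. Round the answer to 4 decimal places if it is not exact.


Time quantum = 2
Execution trace:
  J1 runs 2 units, time = 2
  J2 runs 2 units, time = 4
  J3 runs 2 units, time = 6
  J4 runs 2 units, time = 8
  J5 runs 2 units, time = 10
  J1 runs 2 units, time = 12
  J2 runs 2 units, time = 14
  J3 runs 2 units, time = 16
  J4 runs 2 units, time = 18
  J5 runs 2 units, time = 20
  J1 runs 2 units, time = 22
  J2 runs 2 units, time = 24
  J3 runs 2 units, time = 26
  J4 runs 2 units, time = 28
  J1 runs 2 units, time = 30
  J2 runs 2 units, time = 32
  J3 runs 2 units, time = 34
  J4 runs 2 units, time = 36
  J1 runs 2 units, time = 38
  J2 runs 2 units, time = 40
  J4 runs 2 units, time = 42
  J1 runs 1 units, time = 43
  J2 runs 2 units, time = 45
  J4 runs 2 units, time = 47
  J2 runs 1 units, time = 48
  J4 runs 2 units, time = 50
  J4 runs 1 units, time = 51
Finish times: [43, 48, 34, 51, 20]
Average turnaround = 196/5 = 39.2

39.2


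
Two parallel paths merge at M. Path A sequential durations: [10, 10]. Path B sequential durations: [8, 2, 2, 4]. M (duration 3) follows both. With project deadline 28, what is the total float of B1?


Forward pass: ES(B1) = sum of predecessors on chain B = 0
EF = ES + duration = 0 + 8 = 8
Backward pass: LF(M) = deadline = 28; LS(M) = 28 - 3 = 25
LF(B1) = LS(M) - sum(successors on chain B) = 25 - 8 = 17
LS = LF - duration = 17 - 8 = 9
Total float = LS - ES = 9 - 0 = 9

9


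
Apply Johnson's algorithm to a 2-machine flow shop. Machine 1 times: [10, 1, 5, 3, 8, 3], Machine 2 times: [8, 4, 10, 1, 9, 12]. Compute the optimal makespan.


Apply Johnson's rule:
  Group 1 (a <= b): [(2, 1, 4), (6, 3, 12), (3, 5, 10), (5, 8, 9)]
  Group 2 (a > b): [(1, 10, 8), (4, 3, 1)]
Optimal job order: [2, 6, 3, 5, 1, 4]
Schedule:
  Job 2: M1 done at 1, M2 done at 5
  Job 6: M1 done at 4, M2 done at 17
  Job 3: M1 done at 9, M2 done at 27
  Job 5: M1 done at 17, M2 done at 36
  Job 1: M1 done at 27, M2 done at 44
  Job 4: M1 done at 30, M2 done at 45
Makespan = 45

45


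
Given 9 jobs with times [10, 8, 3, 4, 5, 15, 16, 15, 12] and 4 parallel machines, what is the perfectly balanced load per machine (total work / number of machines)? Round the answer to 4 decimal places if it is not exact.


Total processing time = 10 + 8 + 3 + 4 + 5 + 15 + 16 + 15 + 12 = 88
Number of machines = 4
Ideal balanced load = 88 / 4 = 22.0

22.0


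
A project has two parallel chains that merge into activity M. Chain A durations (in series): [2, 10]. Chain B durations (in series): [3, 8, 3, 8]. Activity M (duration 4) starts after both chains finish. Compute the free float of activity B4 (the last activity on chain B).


ES(B4) = sum of predecessors on chain B = 14
EF(B4) = ES + duration = 14 + 8 = 22
Successor of B4 is M. ES(M) = max(sum(A), sum(B)) = max(12, 22) = 22
Free float = ES(successor) - EF(current) = 22 - 22 = 0

0


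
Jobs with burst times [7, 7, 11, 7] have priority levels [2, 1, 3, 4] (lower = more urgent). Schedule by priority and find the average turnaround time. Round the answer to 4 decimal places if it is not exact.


Sort by priority (ascending = highest first):
Order: [(1, 7), (2, 7), (3, 11), (4, 7)]
Completion times:
  Priority 1, burst=7, C=7
  Priority 2, burst=7, C=14
  Priority 3, burst=11, C=25
  Priority 4, burst=7, C=32
Average turnaround = 78/4 = 19.5

19.5


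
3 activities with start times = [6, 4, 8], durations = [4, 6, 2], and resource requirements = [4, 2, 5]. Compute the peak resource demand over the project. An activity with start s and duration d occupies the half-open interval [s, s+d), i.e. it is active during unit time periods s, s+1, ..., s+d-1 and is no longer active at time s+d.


Each activity i is active on [start_i, start_i + duration_i).
Compute total resource usage per time slot:
  t=0: active resources = [], total = 0
  t=1: active resources = [], total = 0
  t=2: active resources = [], total = 0
  t=3: active resources = [], total = 0
  t=4: active resources = [2], total = 2
  t=5: active resources = [2], total = 2
  t=6: active resources = [4, 2], total = 6
  t=7: active resources = [4, 2], total = 6
  t=8: active resources = [4, 2, 5], total = 11
  t=9: active resources = [4, 2, 5], total = 11
Peak resource demand = 11

11


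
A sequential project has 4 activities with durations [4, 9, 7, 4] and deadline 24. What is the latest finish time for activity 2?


LF(activity 2) = deadline - sum of successor durations
Successors: activities 3 through 4 with durations [7, 4]
Sum of successor durations = 11
LF = 24 - 11 = 13

13


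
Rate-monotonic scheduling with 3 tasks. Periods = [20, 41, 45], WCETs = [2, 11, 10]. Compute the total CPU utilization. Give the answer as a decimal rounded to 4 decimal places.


Compute individual utilizations (exact fractions):
  Task 1: C/T = 2/20 = 1/10 (approx. 0.1)
  Task 2: C/T = 11/41 (approx. 0.2683)
  Task 3: C/T = 10/45 = 2/9 (approx. 0.2222)
Total utilization U = 1/10 + 11/41 + 2/9 = 2179/3690
Rounded to 4 decimal places: U = 0.5905
RM (Liu & Layland) bound for 3 tasks = 0.779763; compare with U = 2179/3690 (approx. 0.590515)
U <= bound, so schedulable by RM sufficient condition.

0.5905


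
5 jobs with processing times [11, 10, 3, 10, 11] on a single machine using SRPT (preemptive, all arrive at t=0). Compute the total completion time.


Since all jobs arrive at t=0, SRPT equals SPT ordering.
SPT order: [3, 10, 10, 11, 11]
Completion times:
  Job 1: p=3, C=3
  Job 2: p=10, C=13
  Job 3: p=10, C=23
  Job 4: p=11, C=34
  Job 5: p=11, C=45
Total completion time = 3 + 13 + 23 + 34 + 45 = 118

118


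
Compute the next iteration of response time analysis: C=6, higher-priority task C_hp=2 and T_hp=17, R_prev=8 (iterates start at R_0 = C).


R_next = C + ceil(R_prev / T_hp) * C_hp
ceil(8 / 17) = ceil(0.4706) = 1
Interference = 1 * 2 = 2
R_next = 6 + 2 = 8
R_next = R_prev, so the iteration has converged (response time = 8).

8


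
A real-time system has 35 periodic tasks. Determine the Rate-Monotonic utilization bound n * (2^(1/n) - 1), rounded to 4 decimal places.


Compute 2^(1/35) = 1.0200016094
Subtract 1: 1.0200016094 - 1 = 0.0200016094
Multiply by n: 35 * 0.0200016094 = 0.7000563290
Round to 4 dp: 0.7001

0.7001


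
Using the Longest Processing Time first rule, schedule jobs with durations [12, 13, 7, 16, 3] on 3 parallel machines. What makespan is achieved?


Sort jobs in decreasing order (LPT): [16, 13, 12, 7, 3]
Assign each job to the least loaded machine:
  Machine 1: jobs [16], load = 16
  Machine 2: jobs [13, 3], load = 16
  Machine 3: jobs [12, 7], load = 19
Makespan = max load = 19

19


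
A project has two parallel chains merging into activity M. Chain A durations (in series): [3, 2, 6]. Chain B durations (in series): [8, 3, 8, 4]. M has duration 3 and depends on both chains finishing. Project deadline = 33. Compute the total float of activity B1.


Forward pass: ES(B1) = sum of predecessors on chain B = 0
EF = ES + duration = 0 + 8 = 8
Backward pass: LF(M) = deadline = 33; LS(M) = 33 - 3 = 30
LF(B1) = LS(M) - sum(successors on chain B) = 30 - 15 = 15
LS = LF - duration = 15 - 8 = 7
Total float = LS - ES = 7 - 0 = 7

7


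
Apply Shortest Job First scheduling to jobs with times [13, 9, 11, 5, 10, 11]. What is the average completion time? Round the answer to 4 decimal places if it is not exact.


SJF order (ascending): [5, 9, 10, 11, 11, 13]
Completion times:
  Job 1: burst=5, C=5
  Job 2: burst=9, C=14
  Job 3: burst=10, C=24
  Job 4: burst=11, C=35
  Job 5: burst=11, C=46
  Job 6: burst=13, C=59
Average completion = 183/6 = 30.5

30.5


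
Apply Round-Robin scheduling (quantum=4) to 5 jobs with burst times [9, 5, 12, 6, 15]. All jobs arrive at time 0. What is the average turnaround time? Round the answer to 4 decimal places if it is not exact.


Time quantum = 4
Execution trace:
  J1 runs 4 units, time = 4
  J2 runs 4 units, time = 8
  J3 runs 4 units, time = 12
  J4 runs 4 units, time = 16
  J5 runs 4 units, time = 20
  J1 runs 4 units, time = 24
  J2 runs 1 units, time = 25
  J3 runs 4 units, time = 29
  J4 runs 2 units, time = 31
  J5 runs 4 units, time = 35
  J1 runs 1 units, time = 36
  J3 runs 4 units, time = 40
  J5 runs 4 units, time = 44
  J5 runs 3 units, time = 47
Finish times: [36, 25, 40, 31, 47]
Average turnaround = 179/5 = 35.8

35.8


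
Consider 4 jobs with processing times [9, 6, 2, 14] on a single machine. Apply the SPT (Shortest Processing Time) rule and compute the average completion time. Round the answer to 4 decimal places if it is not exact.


Sort jobs by processing time (SPT order): [2, 6, 9, 14]
Compute completion times sequentially:
  Job 1: processing = 2, completes at 2
  Job 2: processing = 6, completes at 8
  Job 3: processing = 9, completes at 17
  Job 4: processing = 14, completes at 31
Sum of completion times = 58
Average completion time = 58/4 = 14.5

14.5


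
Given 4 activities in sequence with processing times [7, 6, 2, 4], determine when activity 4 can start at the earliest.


Activity 4 starts after activities 1 through 3 complete.
Predecessor durations: [7, 6, 2]
ES = 7 + 6 + 2 = 15

15


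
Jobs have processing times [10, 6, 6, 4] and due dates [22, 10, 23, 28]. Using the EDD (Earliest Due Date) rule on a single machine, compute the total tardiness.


Sort by due date (EDD order): [(6, 10), (10, 22), (6, 23), (4, 28)]
Compute completion times and tardiness:
  Job 1: p=6, d=10, C=6, tardiness=max(0,6-10)=0
  Job 2: p=10, d=22, C=16, tardiness=max(0,16-22)=0
  Job 3: p=6, d=23, C=22, tardiness=max(0,22-23)=0
  Job 4: p=4, d=28, C=26, tardiness=max(0,26-28)=0
Total tardiness = 0

0


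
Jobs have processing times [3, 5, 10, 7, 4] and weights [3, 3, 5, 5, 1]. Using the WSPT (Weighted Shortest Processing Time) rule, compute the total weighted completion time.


Compute p/w ratios and sort ascending (WSPT): [(3, 3), (7, 5), (5, 3), (10, 5), (4, 1)]
Compute weighted completion times:
  Job (p=3,w=3): C=3, w*C=3*3=9
  Job (p=7,w=5): C=10, w*C=5*10=50
  Job (p=5,w=3): C=15, w*C=3*15=45
  Job (p=10,w=5): C=25, w*C=5*25=125
  Job (p=4,w=1): C=29, w*C=1*29=29
Total weighted completion time = 258

258


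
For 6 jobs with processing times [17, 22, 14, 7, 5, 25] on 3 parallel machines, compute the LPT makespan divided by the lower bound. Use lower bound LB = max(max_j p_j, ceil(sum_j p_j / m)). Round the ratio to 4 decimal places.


LPT order: [25, 22, 17, 14, 7, 5]
Machine loads after assignment: [30, 29, 31]
LPT makespan = 31
Lower bound = max(max_job, ceil(total/3)) = max(25, 30) = 30
Ratio = 31 / 30 = 1.0333

1.0333


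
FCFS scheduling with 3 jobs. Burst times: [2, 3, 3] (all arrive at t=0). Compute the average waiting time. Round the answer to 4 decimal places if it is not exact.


FCFS order (as given): [2, 3, 3]
Waiting times:
  Job 1: wait = 0
  Job 2: wait = 2
  Job 3: wait = 5
Sum of waiting times = 7
Average waiting time = 7/3 = 2.3333

2.3333


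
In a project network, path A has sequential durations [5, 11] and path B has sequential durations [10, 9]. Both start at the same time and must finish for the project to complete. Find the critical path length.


Path A total = 5 + 11 = 16
Path B total = 10 + 9 = 19
Critical path = longest path = max(16, 19) = 19

19


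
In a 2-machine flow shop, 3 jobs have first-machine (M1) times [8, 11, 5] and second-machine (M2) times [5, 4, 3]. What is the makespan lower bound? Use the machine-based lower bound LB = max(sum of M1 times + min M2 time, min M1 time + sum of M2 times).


LB1 = sum(M1 times) + min(M2 times) = 24 + 3 = 27
LB2 = min(M1 times) + sum(M2 times) = 5 + 12 = 17
Lower bound = max(LB1, LB2) = max(27, 17) = 27

27


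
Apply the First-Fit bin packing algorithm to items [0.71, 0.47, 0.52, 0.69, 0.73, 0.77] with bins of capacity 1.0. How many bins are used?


Place items sequentially using First-Fit:
  Item 0.71 -> new Bin 1
  Item 0.47 -> new Bin 2
  Item 0.52 -> Bin 2 (now 0.99)
  Item 0.69 -> new Bin 3
  Item 0.73 -> new Bin 4
  Item 0.77 -> new Bin 5
Total bins used = 5

5
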